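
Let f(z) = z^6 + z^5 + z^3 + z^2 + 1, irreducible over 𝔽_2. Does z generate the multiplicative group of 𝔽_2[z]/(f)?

|GF(2^6)^×| = 2^6 − 1 = 63. Prime factorization: 63 = 3^2·7.
f is primitive ⇔ z has order 63 in GF(2)[z]/(f), i.e. z^(63/q) ≠ 1 for each prime q | 63.
z^(21) mod f = z^4 + z^2 + z + 1.
z^(9) mod f = z^2 + z.
None equal 1, so z has full order 63; f is primitive.

Yes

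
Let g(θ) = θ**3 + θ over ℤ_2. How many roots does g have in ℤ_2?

Evaluate at each of the 2 elements of ℤ_2:
g(0) = 0 → root; g(1) = 0 → root.
Roots: {0, 1}.

2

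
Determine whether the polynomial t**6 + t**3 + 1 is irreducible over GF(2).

Yes

Write P(t) = t**6 + t**3 + 1.
Check for roots in GF(2): P(0) = 1; P(1) = 1.
No roots, so no linear factors.
Monic irreducibles of degree 2 over GF(2): t**2 + t + 1.
None of them divide P (all give nonzero remainder).
Monic irreducibles of degree 3 over GF(2): t**3 + t + 1, t**3 + t**2 + 1.
None of them divide P (all give nonzero remainder).
No irreducible factor of degree ≤ 3 exists, so P is irreducible over GF(2).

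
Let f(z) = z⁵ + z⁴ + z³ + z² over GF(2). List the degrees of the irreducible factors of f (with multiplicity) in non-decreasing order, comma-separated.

1, 1, 1, 1, 1

Roots in GF(2): f(0) = 0 → root; f(1) = 0 → root.
Linear factors from roots: (z), (z + 1).
Complete factorization: f(z) = (z)^2·(z + 1)^3.
Factor degrees with multiplicity: 1 + 1 + 1 + 1 + 1 = 5.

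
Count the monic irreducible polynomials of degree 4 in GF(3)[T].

The number of monic irreducibles of degree 4 over GF(3) is (1/4)·Σ_{d∣4} μ(4/d) 3^d.
Divisors of 4: 1, 2, 4; μ(4/d) for each: 0, -1, 1.
Σ = − 3^2 + 3^4 = 72.
N = 72/4 = 18.

18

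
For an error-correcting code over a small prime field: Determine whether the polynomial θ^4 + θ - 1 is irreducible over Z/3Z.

Yes

Write m(θ) = θ^4 + θ - 1.
Check for roots in Z/3Z: m(0) = 2; m(1) = 1; m(2) = 2.
No roots, so no linear factors.
Monic irreducibles of degree 2 over GF(3): θ^2 + 1, θ^2 + θ - 1, θ^2 - θ - 1.
None of them divide m (all give nonzero remainder).
No irreducible factor of degree ≤ 2 exists, so m is irreducible over GF(3).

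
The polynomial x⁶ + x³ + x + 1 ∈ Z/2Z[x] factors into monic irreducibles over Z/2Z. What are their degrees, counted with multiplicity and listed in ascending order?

Write f(x) = x⁶ + x³ + x + 1.
Roots in Z/2Z: f(0) = 1; f(1) = 0 → root.
Linear factors from roots: (x + 1).
Complete factorization: f(x) = (x + 1)^3·(x³ + x² + 1).
Factor degrees with multiplicity: 1 + 1 + 1 + 3 = 6.

1, 1, 1, 3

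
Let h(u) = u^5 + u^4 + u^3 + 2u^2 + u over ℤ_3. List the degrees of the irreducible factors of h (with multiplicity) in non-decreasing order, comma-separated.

Roots in ℤ_3: h(0) = 0 → root; h(1) = 0 → root; h(2) = 0 → root.
Linear factors from roots: (u), (u + 2), (u + 1).
Complete factorization: h(u) = (u)·(u + 1)·(u + 2)·(u^2 + u + 2).
Factor degrees with multiplicity: 1 + 1 + 1 + 2 = 5.

1, 1, 1, 2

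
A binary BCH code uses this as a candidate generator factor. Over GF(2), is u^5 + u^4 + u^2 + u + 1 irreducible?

Yes

Write f(u) = u^5 + u^4 + u^2 + u + 1.
Check for roots in GF(2): f(0) = 1; f(1) = 1.
No roots, so no linear factors.
Monic irreducibles of degree 2 over GF(2): u^2 + u + 1.
None of them divide f (all give nonzero remainder).
No irreducible factor of degree ≤ 2 exists, so f is irreducible over GF(2).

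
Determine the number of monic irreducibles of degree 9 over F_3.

2184

x^(3^9) − x is the product of all monic irreducibles of degree dividing 9; Möbius inversion gives N = (1/9) Σ μ(9/d)·3^d.
Divisors of 9: 1, 3, 9; μ(9/d) for each: 0, -1, 1.
Σ = − 3^3 + 3^9 = 19656.
N = 19656/9 = 2184.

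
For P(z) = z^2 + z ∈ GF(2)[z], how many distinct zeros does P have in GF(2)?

2

Evaluate at each of the 2 elements of GF(2):
P(0) = 0 → root; P(1) = 0 → root.
Roots: {0, 1}.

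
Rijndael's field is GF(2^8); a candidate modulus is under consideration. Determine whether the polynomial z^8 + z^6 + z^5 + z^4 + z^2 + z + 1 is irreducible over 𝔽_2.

Yes

Write g(z) = z^8 + z^6 + z^5 + z^4 + z^2 + z + 1.
Check for roots in 𝔽_2: g(0) = 1; g(1) = 1.
No roots, so no linear factors.
Monic irreducibles of degree 2 over GF(2): z^2 + z + 1.
None of them divide g (all give nonzero remainder).
Monic irreducibles of degree 3 over GF(2): z^3 + z + 1, z^3 + z^2 + 1.
None of them divide g (all give nonzero remainder).
Monic irreducibles of degree 4 over GF(2): z^4 + z + 1, z^4 + z^3 + 1, z^4 + z^3 + z^2 + z + 1.
None of them divide g (all give nonzero remainder).
No irreducible factor of degree ≤ 4 exists, so g is irreducible over GF(2).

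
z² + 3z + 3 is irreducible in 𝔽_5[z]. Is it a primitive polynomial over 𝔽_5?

Yes

Write f(z) = z² + 3z + 3.
|GF(5^2)^×| = 5^2 − 1 = 24. Prime factorization: 24 = 2^3·3.
f is primitive ⇔ z has order 24 in GF(5)[z]/(f), i.e. z^(24/q) ≠ 1 for each prime q | 24.
z^(12) mod f = 4.
z^(8) mod f = z + 1.
None equal 1, so z has full order 24; f is primitive.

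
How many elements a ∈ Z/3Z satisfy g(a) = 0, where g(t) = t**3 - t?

Evaluate at each of the 3 elements of Z/3Z:
g(0) = 0 → root; g(1) = 0 → root; g(2) = 0 → root.
Roots: {0, 1, 2}.

3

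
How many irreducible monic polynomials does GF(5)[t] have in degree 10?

976248

Gauss's count: N_{5}(10) = (1/10) Σ_{d|10} μ(10/d)·5^d.
Divisors of 10: 1, 2, 5, 10; μ(10/d) for each: 1, -1, -1, 1.
Σ = 5^1 − 5^2 − 5^5 + 5^10 = 9762480.
N = 9762480/10 = 976248.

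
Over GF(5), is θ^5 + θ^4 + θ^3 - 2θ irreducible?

Write h(θ) = θ^5 + θ^4 + θ^3 - 2θ.
Check for roots in GF(5): h(0) = 0 → root; h(1) = 1; h(2) = 2; h(3) = 0 → root; h(4) = 1.
h(0) = 0, so (θ) divides h(θ); h is reducible.

No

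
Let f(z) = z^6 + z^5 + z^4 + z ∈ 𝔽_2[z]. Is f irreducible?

Check for roots in 𝔽_2: f(0) = 0 → root; f(1) = 0 → root.
f(0) = 0, so (z) divides f(z); f is reducible.

No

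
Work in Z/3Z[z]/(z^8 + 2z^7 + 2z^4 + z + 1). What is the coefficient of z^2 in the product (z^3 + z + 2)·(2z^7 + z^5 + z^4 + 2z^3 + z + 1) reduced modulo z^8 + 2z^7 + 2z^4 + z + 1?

0

Multiply in Z/3Z[z]: (z^3 + z + 2)·(2z^7 + z^5 + z^4 + 2z^3 + z + 1) = 2z^10 + 2z^7 + 2z^4 + 2z^3 + z^2 + 2.
Reduce using z^8 ≡ z^7 + z^4 + 2z + 2 (mod z^8 + 2z^7 + 2z^4 + z + 1).
Reduced: z^7 + 2z^6 + 2z^5 + z^4 + 2z.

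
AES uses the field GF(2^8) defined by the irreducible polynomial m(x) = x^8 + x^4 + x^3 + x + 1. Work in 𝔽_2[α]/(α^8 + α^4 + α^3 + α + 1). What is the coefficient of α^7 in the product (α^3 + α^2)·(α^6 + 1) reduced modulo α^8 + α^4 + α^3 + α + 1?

Multiply in 𝔽_2[α]: (α^3 + α^2)·(α^6 + 1) = α^9 + α^8 + α^3 + α^2.
Reduce using α^8 ≡ α^4 + α^3 + α + 1 (mod α^8 + α^4 + α^3 + α + 1).
Reduced: α^5 + 1.

0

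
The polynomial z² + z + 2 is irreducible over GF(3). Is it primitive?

Write f(z) = z² + z + 2.
|GF(3^2)^×| = 3^2 − 1 = 8. Prime factorization: 8 = 2^3.
f is primitive ⇔ z has order 8 in GF(3)[z]/(f), i.e. z^(8/q) ≠ 1 for each prime q | 8.
z^(4) mod f = 2.
None equal 1, so z has full order 8; f is primitive.

Yes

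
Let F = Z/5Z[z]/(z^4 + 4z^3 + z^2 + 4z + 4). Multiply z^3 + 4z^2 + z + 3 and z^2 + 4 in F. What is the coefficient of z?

Multiply in Z/5Z[z]: (z^3 + 4z^2 + z + 3)·(z^2 + 4) = z^5 + 4z^4 + 4z^2 + 4z + 2.
Reduce using z^4 ≡ z^3 + 4z^2 + z + 1 (mod z^4 + 4z^3 + z^2 + 4z + 4).
Reduced: 4z^3 + 2.

0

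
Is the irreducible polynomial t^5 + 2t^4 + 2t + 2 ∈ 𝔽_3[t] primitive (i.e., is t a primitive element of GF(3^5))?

No

Write f(t) = t^5 + 2t^4 + 2t + 2.
|GF(3^5)^×| = 3^5 − 1 = 242. Prime factorization: 242 = 2·11^2.
f is primitive ⇔ t has order 242 in GF(3)[t]/(f), i.e. t^(242/q) ≠ 1 for each prime q | 242.
t^(121) mod f = 1
t^(22) mod f = 2t^3 + 2.
Since t^(121) = 1, the order of t divides 121 < 242; not primitive.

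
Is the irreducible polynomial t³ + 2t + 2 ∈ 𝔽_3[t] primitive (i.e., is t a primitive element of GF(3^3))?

No

Write f(t) = t³ + 2t + 2.
|GF(3^3)^×| = 3^3 − 1 = 26. Prime factorization: 26 = 2·13.
f is primitive ⇔ t has order 26 in GF(3)[t]/(f), i.e. t^(26/q) ≠ 1 for each prime q | 26.
t^(13) mod f = 1
t^(2) mod f = t².
Since t^(13) = 1, the order of t divides 13 < 26; not primitive.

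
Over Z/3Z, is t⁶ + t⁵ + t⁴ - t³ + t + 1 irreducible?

Write m(t) = t⁶ + t⁵ + t⁴ - t³ + t + 1.
Check for roots in Z/3Z: m(0) = 1; m(1) = 1; m(2) = 2.
No roots, so no linear factors.
Monic irreducibles of degree 2 over GF(3): t² + 1, t² + t - 1, t² - t - 1.
None of them divide m (all give nonzero remainder).
Degree-3 irreducible divisors: test the 8 monic irreducibles of degree 3 over GF(3).
None of them divide m (all give nonzero remainder).
No irreducible factor of degree ≤ 3 exists, so m is irreducible over GF(3).

Yes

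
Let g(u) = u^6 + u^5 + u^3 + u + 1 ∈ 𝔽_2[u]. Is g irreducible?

No

Check for roots in 𝔽_2: g(0) = 1; g(1) = 1.
No roots, so no linear factors.
Monic irreducibles of degree 2 over GF(2): u^2 + u + 1.
u^2 + u + 1 divides g: g(u) = (u^2 + u + 1)·(u^4 + u^2 + 1).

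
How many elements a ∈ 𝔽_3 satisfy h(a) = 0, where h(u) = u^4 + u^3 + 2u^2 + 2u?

Evaluate at each of the 3 elements of 𝔽_3:
h(0) = 0 → root; h(1) = 0 → root; h(2) = 0 → root.
Roots: {0, 1, 2}.

3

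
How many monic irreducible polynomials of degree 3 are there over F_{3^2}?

240

The number of monic irreducibles of degree 3 over GF(9) is (1/3)·Σ_{d∣3} μ(3/d) 9^d.
Divisors of 3: 1, 3; μ(3/d) for each: -1, 1.
Σ = − 9^1 + 9^3 = 720.
N = 720/3 = 240.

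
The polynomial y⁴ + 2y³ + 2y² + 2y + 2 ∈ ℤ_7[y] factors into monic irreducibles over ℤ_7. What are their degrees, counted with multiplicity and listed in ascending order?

1, 3

Write f(y) = y⁴ + 2y³ + 2y² + 2y + 2.
Linear factors from roots: (y + 4).
Complete factorization: f(y) = (y + 4)·(y³ + 5y² + 3y + 4).
Factor degrees with multiplicity: 1 + 3 = 4.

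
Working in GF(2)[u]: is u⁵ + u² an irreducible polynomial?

Write h(u) = u⁵ + u².
Check for roots in GF(2): h(0) = 0 → root; h(1) = 0 → root.
h(0) = 0, so (u) divides h(u); h is reducible.

No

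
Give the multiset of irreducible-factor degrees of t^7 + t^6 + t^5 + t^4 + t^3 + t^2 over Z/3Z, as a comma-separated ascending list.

1, 1, 1, 1, 1, 1, 1

Write h(t) = t^7 + t^6 + t^5 + t^4 + t^3 + t^2.
Roots in Z/3Z: h(0) = 0 → root; h(1) = 0 → root; h(2) = 0 → root.
Linear factors from roots: (t), (t - 1), (t + 1).
Complete factorization: h(t) = (t)^2·(t - 1)^2·(t + 1)^3.
Factor degrees with multiplicity: 1 + 1 + 1 + 1 + 1 + 1 + 1 = 7.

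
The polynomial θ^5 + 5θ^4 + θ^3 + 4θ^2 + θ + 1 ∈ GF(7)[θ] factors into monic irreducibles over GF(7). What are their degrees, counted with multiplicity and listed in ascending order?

Write g(θ) = θ^5 + 5θ^4 + θ^3 + 4θ^2 + θ + 1.
Linear factors from roots: (θ + 1).
Complete factorization: g(θ) = (θ + 1)·(θ^2 + θ + 3)·(θ^2 + 3θ + 5).
Factor degrees with multiplicity: 1 + 2 + 2 = 5.

1, 2, 2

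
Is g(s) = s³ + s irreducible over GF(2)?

Check for roots in GF(2): g(0) = 0 → root; g(1) = 0 → root.
g(0) = 0, so (s) divides g(s); g is reducible.

No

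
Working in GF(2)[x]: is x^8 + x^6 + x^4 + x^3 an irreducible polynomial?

No

Write h(x) = x^8 + x^6 + x^4 + x^3.
Check for roots in GF(2): h(0) = 0 → root; h(1) = 0 → root.
h(0) = 0, so (x) divides h(x); h is reducible.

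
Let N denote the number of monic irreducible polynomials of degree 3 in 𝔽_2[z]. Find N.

By the necklace-counting formula, N_2(3) = (1/3) Σ_{d|3} μ(3/d)·2^d.
Divisors of 3: 1, 3; μ(3/d) for each: -1, 1.
Σ = − 2^1 + 2^3 = 6.
N = 6/3 = 2.

2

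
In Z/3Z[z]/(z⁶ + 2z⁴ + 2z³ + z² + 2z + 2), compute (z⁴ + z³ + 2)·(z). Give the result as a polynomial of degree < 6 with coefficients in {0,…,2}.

Multiply in Z/3Z[z]: (z⁴ + z³ + 2)·(z) = z⁵ + z⁴ + 2z.
Reduced: z⁵ + z⁴ + 2z.

z^5 + z^4 + 2z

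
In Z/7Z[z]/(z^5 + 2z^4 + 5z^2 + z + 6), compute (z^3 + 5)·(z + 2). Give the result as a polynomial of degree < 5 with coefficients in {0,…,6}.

Multiply in Z/7Z[z]: (z^3 + 5)·(z + 2) = z^4 + 2z^3 + 5z + 3.
Reduced: z^4 + 2z^3 + 5z + 3.

z^4 + 2z^3 + 5z + 3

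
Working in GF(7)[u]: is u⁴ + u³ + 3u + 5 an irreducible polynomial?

No

Write g(u) = u⁴ + u³ + 3u + 5.
Check for roots in GF(7): g(0) = 5; g(1) = 3; g(2) = 0 → root; g(3) = 3; g(4) = 1; g(5) = 0 → root; g(6) = 2.
g(2) = 0, so (u − 2) divides g(u); g is reducible.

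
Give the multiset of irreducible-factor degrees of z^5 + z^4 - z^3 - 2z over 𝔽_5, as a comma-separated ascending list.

1, 2, 2

Write g(z) = z^5 + z^4 - z^3 - 2z.
Roots in 𝔽_5: g(0) = 0 → root; g(1) = 4; g(2) = 1; g(3) = 1; g(4) = 3.
Linear factors from roots: (z).
Complete factorization: g(z) = (z)·(z^2 + 2z - 1)·(z^2 - z + 2).
Factor degrees with multiplicity: 1 + 2 + 2 = 5.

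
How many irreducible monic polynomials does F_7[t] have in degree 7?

117648

x^(7^7) − x is the product of all monic irreducibles of degree dividing 7; Möbius inversion gives N = (1/7) Σ μ(7/d)·7^d.
Divisors of 7: 1, 7; μ(7/d) for each: -1, 1.
Σ = − 7^1 + 7^7 = 823536.
N = 823536/7 = 117648.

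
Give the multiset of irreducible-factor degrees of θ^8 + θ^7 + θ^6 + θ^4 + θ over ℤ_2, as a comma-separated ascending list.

1, 2, 2, 3

Write h(θ) = θ^8 + θ^7 + θ^6 + θ^4 + θ.
Roots in ℤ_2: h(0) = 0 → root; h(1) = 1.
Linear factors from roots: (θ).
Complete factorization: h(θ) = (θ)·(θ^2 + θ + 1)^2·(θ^3 + θ^2 + 1).
Factor degrees with multiplicity: 1 + 2 + 2 + 3 = 8.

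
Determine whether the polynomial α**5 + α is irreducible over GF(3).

No

Write P(α) = α**5 + α.
Check for roots in GF(3): P(0) = 0 → root; P(1) = 2; P(2) = 1.
P(0) = 0, so (α) divides P(α); P is reducible.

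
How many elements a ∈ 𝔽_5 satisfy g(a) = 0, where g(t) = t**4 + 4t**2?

3

Evaluate at each of the 5 elements of 𝔽_5:
g(0) = 0 → root; g(1) = 0 → root; g(2) = 2; g(3) = 2; g(4) = 0 → root.
Roots: {0, 1, 4}.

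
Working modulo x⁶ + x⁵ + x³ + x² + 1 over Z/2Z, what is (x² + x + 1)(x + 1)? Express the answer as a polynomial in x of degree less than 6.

Multiply in Z/2Z[x]: (x² + x + 1)·(x + 1) = x³ + 1.
Reduced: x³ + 1.

x^3 + 1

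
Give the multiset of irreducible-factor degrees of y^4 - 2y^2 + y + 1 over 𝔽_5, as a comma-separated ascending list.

Write f(y) = y^4 - 2y^2 + y + 1.
Roots in 𝔽_5: f(0) = 1; f(1) = 1; f(2) = 1; f(3) = 2; f(4) = 4.
Complete factorization: f(y) = (y^4 - 2y^2 + y + 1).
Factor degrees with multiplicity: 4 = 4.

4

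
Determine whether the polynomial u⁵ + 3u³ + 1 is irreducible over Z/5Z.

No

Write P(u) = u⁵ + 3u³ + 1.
Check for roots in Z/5Z: P(0) = 1; P(1) = 0 → root; P(2) = 2; P(3) = 0 → root; P(4) = 2.
P(1) = 0, so (u − 1) divides P(u); P is reducible.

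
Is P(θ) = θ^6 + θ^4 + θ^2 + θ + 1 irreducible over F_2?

Yes

Check for roots in F_2: P(0) = 1; P(1) = 1.
No roots, so no linear factors.
Monic irreducibles of degree 2 over GF(2): θ^2 + θ + 1.
None of them divide P (all give nonzero remainder).
Monic irreducibles of degree 3 over GF(2): θ^3 + θ + 1, θ^3 + θ^2 + 1.
None of them divide P (all give nonzero remainder).
No irreducible factor of degree ≤ 3 exists, so P is irreducible over GF(2).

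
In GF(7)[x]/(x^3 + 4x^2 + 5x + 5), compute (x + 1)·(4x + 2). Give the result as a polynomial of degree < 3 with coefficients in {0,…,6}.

4x^2 + 6x + 2

Multiply in GF(7)[x]: (x + 1)·(4x + 2) = 4x^2 + 6x + 2.
Reduced: 4x^2 + 6x + 2.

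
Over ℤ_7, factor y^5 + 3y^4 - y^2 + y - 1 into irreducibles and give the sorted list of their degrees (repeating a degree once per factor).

Write h(y) = y^5 + 3y^4 - y^2 + y - 1.
Linear factors from roots: (y - 2).
Complete factorization: h(y) = (y - 2)·(y^2 - y + 3)·(y^2 - y - 1).
Factor degrees with multiplicity: 1 + 2 + 2 = 5.

1, 2, 2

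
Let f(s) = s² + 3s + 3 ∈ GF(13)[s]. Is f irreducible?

No

Check each element of GF(13) for a root: f(0)=3, f(1)=7, f(2)=0, f(3)=8, f(4)=5, f(5)=4, f(6)=5, f(7)=8, f(8)=0, f(9)=7, f(10)=3, f(11)=1, f(12)=1.
f(2) = 0, so (s − 2) divides f(s); f is reducible.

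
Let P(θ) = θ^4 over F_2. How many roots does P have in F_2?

1

Evaluate at each of the 2 elements of F_2:
P(0) = 0 → root; P(1) = 1.
Roots: {0}.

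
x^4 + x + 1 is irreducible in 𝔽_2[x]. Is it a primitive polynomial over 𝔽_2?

Yes

Write f(x) = x^4 + x + 1.
|GF(2^4)^×| = 2^4 − 1 = 15. Prime factorization: 15 = 3·5.
f is primitive ⇔ x has order 15 in GF(2)[x]/(f), i.e. x^(15/q) ≠ 1 for each prime q | 15.
x^(5) mod f = x^2 + x.
x^(3) mod f = x^3.
None equal 1, so x has full order 15; f is primitive.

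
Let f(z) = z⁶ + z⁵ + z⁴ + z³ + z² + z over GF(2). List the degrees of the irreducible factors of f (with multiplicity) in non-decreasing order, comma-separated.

1, 1, 2, 2

Roots in GF(2): f(0) = 0 → root; f(1) = 0 → root.
Linear factors from roots: (z), (z + 1).
Complete factorization: f(z) = (z)·(z + 1)·(z² + z + 1)^2.
Factor degrees with multiplicity: 1 + 1 + 2 + 2 = 6.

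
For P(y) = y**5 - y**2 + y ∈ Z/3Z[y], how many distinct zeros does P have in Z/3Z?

Evaluate at each of the 3 elements of Z/3Z:
P(0) = 0 → root; P(1) = 1; P(2) = 0 → root.
Roots: {0, 2}.

2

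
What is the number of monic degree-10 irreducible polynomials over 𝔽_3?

x^(3^10) − x is the product of all monic irreducibles of degree dividing 10; Möbius inversion gives N = (1/10) Σ μ(10/d)·3^d.
Divisors of 10: 1, 2, 5, 10; μ(10/d) for each: 1, -1, -1, 1.
Σ = 3^1 − 3^2 − 3^5 + 3^10 = 58800.
N = 58800/10 = 5880.

5880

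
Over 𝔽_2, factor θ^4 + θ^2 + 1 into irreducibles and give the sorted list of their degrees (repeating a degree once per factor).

Write h(θ) = θ^4 + θ^2 + 1.
Roots in 𝔽_2: h(0) = 1; h(1) = 1.
Complete factorization: h(θ) = (θ^2 + θ + 1)^2.
Factor degrees with multiplicity: 2 + 2 = 4.

2, 2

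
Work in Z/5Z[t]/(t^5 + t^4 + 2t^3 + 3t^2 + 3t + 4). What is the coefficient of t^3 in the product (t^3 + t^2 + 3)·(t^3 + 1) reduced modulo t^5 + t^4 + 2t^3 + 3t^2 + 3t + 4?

1

Multiply in Z/5Z[t]: (t^3 + t^2 + 3)·(t^3 + 1) = t^6 + t^5 + 4t^3 + t^2 + 3.
Reduce using t^5 ≡ 4t^4 + 3t^3 + 2t^2 + 2t + 1 (mod t^5 + t^4 + 2t^3 + 3t^2 + 3t + 4).
Reduced: 3t^4 + t^3 + 3t^2 + t + 3.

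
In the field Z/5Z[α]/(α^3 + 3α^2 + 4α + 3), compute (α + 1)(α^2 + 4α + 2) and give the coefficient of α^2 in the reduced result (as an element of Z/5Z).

Multiply in Z/5Z[α]: (α + 1)·(α^2 + 4α + 2) = α^3 + α + 2.
Reduce using α^3 ≡ 2α^2 + α + 2 (mod α^3 + 3α^2 + 4α + 3).
Reduced: 2α^2 + 2α + 4.

2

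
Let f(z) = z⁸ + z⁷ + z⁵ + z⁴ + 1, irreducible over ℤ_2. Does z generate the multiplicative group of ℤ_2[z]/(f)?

|GF(2^8)^×| = 2^8 − 1 = 255. Prime factorization: 255 = 3·5·17.
f is primitive ⇔ z has order 255 in GF(2)[z]/(f), i.e. z^(255/q) ≠ 1 for each prime q | 255.
z^(85) mod f = z⁷ + z⁶ + z³ + z² + 1.
z^(51) mod f = 1
z^(15) mod f = z⁵ + z⁴ + z + 1.
Since z^(51) = 1, the order of z divides 51 < 255; not primitive.

No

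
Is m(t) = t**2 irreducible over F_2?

Check for roots in F_2: m(0) = 0 → root; m(1) = 1.
m(0) = 0, so (t) divides m(t); m is reducible.

No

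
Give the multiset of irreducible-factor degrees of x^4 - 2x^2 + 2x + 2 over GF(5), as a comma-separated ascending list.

Write g(x) = x^4 - 2x^2 + 2x + 2.
Roots in GF(5): g(0) = 2; g(1) = 3; g(2) = 4; g(3) = 1; g(4) = 4.
Complete factorization: g(x) = (x^2 + 2x - 2)·(x^2 - 2x - 1).
Factor degrees with multiplicity: 2 + 2 = 4.

2, 2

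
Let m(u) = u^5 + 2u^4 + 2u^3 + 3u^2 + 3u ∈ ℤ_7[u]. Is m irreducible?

Check for roots in ℤ_7: m(0) = 0 → root; m(1) = 4; m(2) = 0 → root; m(3) = 5; m(4) = 2; m(5) = 4; m(6) = 6.
m(0) = 0, so (u) divides m(u); m is reducible.

No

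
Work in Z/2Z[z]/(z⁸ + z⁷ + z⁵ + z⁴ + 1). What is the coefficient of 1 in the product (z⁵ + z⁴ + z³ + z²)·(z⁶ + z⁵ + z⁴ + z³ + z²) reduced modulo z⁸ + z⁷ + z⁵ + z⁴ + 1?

Multiply in Z/2Z[z]: (z⁵ + z⁴ + z³ + z²)·(z⁶ + z⁵ + z⁴ + z³ + z²) = z¹¹ + z⁹ + z⁶ + z⁴.
Reduce using z⁸ ≡ z⁷ + z⁵ + z⁴ + 1 (mod z⁸ + z⁷ + z⁵ + z⁴ + 1).
Reduced: z⁷ + z⁵ + z³ + z² + 1.

1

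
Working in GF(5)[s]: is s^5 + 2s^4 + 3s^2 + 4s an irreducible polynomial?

No

Write f(s) = s^5 + 2s^4 + 3s^2 + 4s.
Check for roots in GF(5): f(0) = 0 → root; f(1) = 0 → root; f(2) = 4; f(3) = 4; f(4) = 0 → root.
f(0) = 0, so (s) divides f(s); f is reducible.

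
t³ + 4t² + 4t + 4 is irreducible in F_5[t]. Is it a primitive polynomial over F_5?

No

Write f(t) = t³ + 4t² + 4t + 4.
|GF(5^3)^×| = 5^3 − 1 = 124. Prime factorization: 124 = 2^2·31.
f is primitive ⇔ t has order 124 in GF(5)[t]/(f), i.e. t^(124/q) ≠ 1 for each prime q | 124.
t^(62) mod f = 1
t^(4) mod f = 2t² + 2t + 1.
Since t^(62) = 1, the order of t divides 62 < 124; not primitive.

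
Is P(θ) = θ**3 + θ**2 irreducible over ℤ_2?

Check for roots in ℤ_2: P(0) = 0 → root; P(1) = 0 → root.
P(0) = 0, so (θ) divides P(θ); P is reducible.

No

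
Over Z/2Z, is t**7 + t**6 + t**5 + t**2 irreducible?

No

Write P(t) = t**7 + t**6 + t**5 + t**2.
Check for roots in Z/2Z: P(0) = 0 → root; P(1) = 0 → root.
P(0) = 0, so (t) divides P(t); P is reducible.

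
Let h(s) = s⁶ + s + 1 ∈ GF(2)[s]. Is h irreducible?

Yes

Check for roots in GF(2): h(0) = 1; h(1) = 1.
No roots, so no linear factors.
Monic irreducibles of degree 2 over GF(2): s² + s + 1.
None of them divide h (all give nonzero remainder).
Monic irreducibles of degree 3 over GF(2): s³ + s + 1, s³ + s² + 1.
None of them divide h (all give nonzero remainder).
No irreducible factor of degree ≤ 3 exists, so h is irreducible over GF(2).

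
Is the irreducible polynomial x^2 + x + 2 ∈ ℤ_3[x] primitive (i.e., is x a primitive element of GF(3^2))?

Write f(x) = x^2 + x + 2.
|GF(3^2)^×| = 3^2 − 1 = 8. Prime factorization: 8 = 2^3.
f is primitive ⇔ x has order 8 in GF(3)[x]/(f), i.e. x^(8/q) ≠ 1 for each prime q | 8.
x^(4) mod f = 2.
None equal 1, so x has full order 8; f is primitive.

Yes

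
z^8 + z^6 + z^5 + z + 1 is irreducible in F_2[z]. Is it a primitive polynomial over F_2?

Yes

Write f(z) = z^8 + z^6 + z^5 + z + 1.
|GF(2^8)^×| = 2^8 − 1 = 255. Prime factorization: 255 = 3·5·17.
f is primitive ⇔ z has order 255 in GF(2)[z]/(f), i.e. z^(255/q) ≠ 1 for each prime q | 255.
z^(85) mod f = z^7 + z^6 + z^5 + z^4.
z^(51) mod f = z^4 + z.
z^(15) mod f = z^7 + z^6 + z^3.
None equal 1, so z has full order 255; f is primitive.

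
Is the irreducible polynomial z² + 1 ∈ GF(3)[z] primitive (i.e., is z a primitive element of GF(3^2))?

Write f(z) = z² + 1.
|GF(3^2)^×| = 3^2 − 1 = 8. Prime factorization: 8 = 2^3.
f is primitive ⇔ z has order 8 in GF(3)[z]/(f), i.e. z^(8/q) ≠ 1 for each prime q | 8.
z^(4) mod f = 1
Since z^(4) = 1, the order of z divides 4 < 8; not primitive.

No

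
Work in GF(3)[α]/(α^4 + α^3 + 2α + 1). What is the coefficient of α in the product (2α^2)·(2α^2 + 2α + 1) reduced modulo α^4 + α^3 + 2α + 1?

Multiply in GF(3)[α]: (2α^2)·(2α^2 + 2α + 1) = α^4 + α^3 + 2α^2.
Reduce using α^4 ≡ 2α^3 + α + 2 (mod α^4 + α^3 + 2α + 1).
Reduced: 2α^2 + α + 2.

1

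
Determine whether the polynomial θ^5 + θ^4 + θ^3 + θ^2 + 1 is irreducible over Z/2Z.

Yes

Write m(θ) = θ^5 + θ^4 + θ^3 + θ^2 + 1.
Check for roots in Z/2Z: m(0) = 1; m(1) = 1.
No roots, so no linear factors.
Monic irreducibles of degree 2 over GF(2): θ^2 + θ + 1.
None of them divide m (all give nonzero remainder).
No irreducible factor of degree ≤ 2 exists, so m is irreducible over GF(2).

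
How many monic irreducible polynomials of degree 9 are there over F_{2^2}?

Gauss's count: N_{4}(9) = (1/9) Σ_{d|9} μ(9/d)·4^d.
Divisors of 9: 1, 3, 9; μ(9/d) for each: 0, -1, 1.
Σ = − 4^3 + 4^9 = 262080.
N = 262080/9 = 29120.

29120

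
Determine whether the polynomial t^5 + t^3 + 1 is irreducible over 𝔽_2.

Yes

Write h(t) = t^5 + t^3 + 1.
Check for roots in 𝔽_2: h(0) = 1; h(1) = 1.
No roots, so no linear factors.
Monic irreducibles of degree 2 over GF(2): t^2 + t + 1.
None of them divide h (all give nonzero remainder).
No irreducible factor of degree ≤ 2 exists, so h is irreducible over GF(2).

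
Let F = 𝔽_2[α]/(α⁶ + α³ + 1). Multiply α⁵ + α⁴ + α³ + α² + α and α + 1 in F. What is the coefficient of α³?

1

Multiply in 𝔽_2[α]: (α⁵ + α⁴ + α³ + α² + α)·(α + 1) = α⁶ + α.
Reduce using α⁶ ≡ α³ + 1 (mod α⁶ + α³ + 1).
Reduced: α³ + α + 1.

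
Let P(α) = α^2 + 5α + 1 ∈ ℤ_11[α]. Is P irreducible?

Check each element of ℤ_11 for a root: P(0)=1, P(1)=7, P(2)=4, P(3)=3, P(4)=4, P(5)=7, P(6)=1, P(7)=8, P(8)=6, P(9)=6, P(10)=8.
No roots. A degree-2 polynomial over a field with no linear factor is irreducible.

Yes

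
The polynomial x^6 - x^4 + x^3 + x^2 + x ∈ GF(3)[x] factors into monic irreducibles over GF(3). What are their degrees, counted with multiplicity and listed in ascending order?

Write h(x) = x^6 - x^4 + x^3 + x^2 + x.
Roots in GF(3): h(0) = 0 → root; h(1) = 0 → root; h(2) = 2.
Linear factors from roots: (x), (x - 1).
Complete factorization: h(x) = (x)·(x - 1)·(x^2 + 1)·(x^2 + x - 1).
Factor degrees with multiplicity: 1 + 1 + 2 + 2 = 6.

1, 1, 2, 2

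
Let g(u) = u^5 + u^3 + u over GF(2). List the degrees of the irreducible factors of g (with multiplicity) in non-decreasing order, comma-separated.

Roots in GF(2): g(0) = 0 → root; g(1) = 1.
Linear factors from roots: (u).
Complete factorization: g(u) = (u)·(u^2 + u + 1)^2.
Factor degrees with multiplicity: 1 + 2 + 2 = 5.

1, 2, 2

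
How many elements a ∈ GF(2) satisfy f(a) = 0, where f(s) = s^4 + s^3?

2

Evaluate at each of the 2 elements of GF(2):
f(0) = 0 → root; f(1) = 0 → root.
Roots: {0, 1}.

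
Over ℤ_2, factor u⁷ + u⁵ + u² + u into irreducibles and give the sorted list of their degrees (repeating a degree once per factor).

Write h(u) = u⁷ + u⁵ + u² + u.
Roots in ℤ_2: h(0) = 0 → root; h(1) = 0 → root.
Linear factors from roots: (u), (u + 1).
Complete factorization: h(u) = (u)·(u + 1)·(u² + u + 1)·(u³ + u + 1).
Factor degrees with multiplicity: 1 + 1 + 2 + 3 = 7.

1, 1, 2, 3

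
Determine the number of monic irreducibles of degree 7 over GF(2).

18

x^(2^7) − x is the product of all monic irreducibles of degree dividing 7; Möbius inversion gives N = (1/7) Σ μ(7/d)·2^d.
Divisors of 7: 1, 7; μ(7/d) for each: -1, 1.
Σ = − 2^1 + 2^7 = 126.
N = 126/7 = 18.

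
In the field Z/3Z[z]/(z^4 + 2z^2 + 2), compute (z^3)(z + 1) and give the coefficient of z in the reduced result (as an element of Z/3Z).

0

Multiply in Z/3Z[z]: (z^3)·(z + 1) = z^4 + z^3.
Reduce using z^4 ≡ z^2 + 1 (mod z^4 + 2z^2 + 2).
Reduced: z^3 + z^2 + 1.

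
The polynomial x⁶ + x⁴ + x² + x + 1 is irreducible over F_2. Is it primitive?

No

Write f(x) = x⁶ + x⁴ + x² + x + 1.
|GF(2^6)^×| = 2^6 − 1 = 63. Prime factorization: 63 = 3^2·7.
f is primitive ⇔ x has order 63 in GF(2)[x]/(f), i.e. x^(63/q) ≠ 1 for each prime q | 63.
x^(21) mod f = 1
x^(9) mod f = x⁴ + x² + x.
Since x^(21) = 1, the order of x divides 21 < 63; not primitive.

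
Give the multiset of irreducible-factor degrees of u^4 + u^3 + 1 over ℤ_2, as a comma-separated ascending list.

4

Write f(u) = u^4 + u^3 + 1.
Roots in ℤ_2: f(0) = 1; f(1) = 1.
Complete factorization: f(u) = (u^4 + u^3 + 1).
Factor degrees with multiplicity: 4 = 4.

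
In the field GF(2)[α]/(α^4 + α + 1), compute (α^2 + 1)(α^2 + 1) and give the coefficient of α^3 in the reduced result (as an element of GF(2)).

0

Multiply in GF(2)[α]: (α^2 + 1)·(α^2 + 1) = α^4 + 1.
Reduce using α^4 ≡ α + 1 (mod α^4 + α + 1).
Reduced: α.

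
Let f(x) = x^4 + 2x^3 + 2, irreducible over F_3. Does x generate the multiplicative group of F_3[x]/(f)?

Yes

|GF(3^4)^×| = 3^4 − 1 = 80. Prime factorization: 80 = 2^4·5.
f is primitive ⇔ x has order 80 in GF(3)[x]/(f), i.e. x^(80/q) ≠ 1 for each prime q | 80.
x^(40) mod f = 2.
x^(16) mod f = 2x^2 + x + 2.
None equal 1, so x has full order 80; f is primitive.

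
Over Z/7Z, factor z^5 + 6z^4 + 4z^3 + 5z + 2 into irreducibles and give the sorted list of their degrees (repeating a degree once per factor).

Write g(z) = z^5 + 6z^4 + 4z^3 + 5z + 2.
Linear factors from roots: (z + 4).
Complete factorization: g(z) = (z + 4)·(z^2 + z + 3)·(z^2 + z + 6).
Factor degrees with multiplicity: 1 + 2 + 2 = 5.

1, 2, 2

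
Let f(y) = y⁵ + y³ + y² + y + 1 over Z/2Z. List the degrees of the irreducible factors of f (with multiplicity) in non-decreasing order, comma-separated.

5

Roots in Z/2Z: f(0) = 1; f(1) = 1.
Complete factorization: f(y) = (y⁵ + y³ + y² + y + 1).
Factor degrees with multiplicity: 5 = 5.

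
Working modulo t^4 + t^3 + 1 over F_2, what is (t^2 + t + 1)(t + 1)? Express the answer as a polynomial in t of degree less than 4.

Multiply in F_2[t]: (t^2 + t + 1)·(t + 1) = t^3 + 1.
Reduced: t^3 + 1.

t^3 + 1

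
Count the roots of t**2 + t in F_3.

Write g(t) = t**2 + t.
Evaluate at each of the 3 elements of F_3:
g(0) = 0 → root; g(1) = 2; g(2) = 0 → root.
Roots: {0, 2}.

2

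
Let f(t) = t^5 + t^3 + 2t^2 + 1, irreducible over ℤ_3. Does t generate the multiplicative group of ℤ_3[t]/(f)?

|GF(3^5)^×| = 3^5 − 1 = 242. Prime factorization: 242 = 2·11^2.
f is primitive ⇔ t has order 242 in GF(3)[t]/(f), i.e. t^(242/q) ≠ 1 for each prime q | 242.
t^(121) mod f = 2.
t^(22) mod f = t^4 + 2t^2 + t + 2.
None equal 1, so t has full order 242; f is primitive.

Yes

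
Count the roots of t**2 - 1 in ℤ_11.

Write P(t) = t**2 - 1.
Evaluate at each of the 11 elements of ℤ_11:
P(0) = 10; P(1) = 0 → root; P(2) = 3; P(3) = 8; P(4) = 4; P(5) = 2; P(6) = 2; P(7) = 4; P(8) = 8; P(9) = 3; P(10) = 0 → root.
Roots: {1, 10}.

2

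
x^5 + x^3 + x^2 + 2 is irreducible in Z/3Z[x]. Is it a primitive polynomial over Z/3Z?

Write f(x) = x^5 + x^3 + x^2 + 2.
|GF(3^5)^×| = 3^5 − 1 = 242. Prime factorization: 242 = 2·11^2.
f is primitive ⇔ x has order 242 in GF(3)[x]/(f), i.e. x^(242/q) ≠ 1 for each prime q | 242.
x^(121) mod f = 1
x^(22) mod f = x^4 + 2x^2 + 2x + 2.
Since x^(121) = 1, the order of x divides 121 < 242; not primitive.

No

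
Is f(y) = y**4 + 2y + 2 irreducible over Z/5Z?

No

Check for roots in Z/5Z: f(0) = 2; f(1) = 0 → root; f(2) = 2; f(3) = 4; f(4) = 1.
f(1) = 0, so (y − 1) divides f(y); f is reducible.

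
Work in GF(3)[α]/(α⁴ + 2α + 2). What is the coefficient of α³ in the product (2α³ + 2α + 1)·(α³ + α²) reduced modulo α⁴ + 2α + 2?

Multiply in GF(3)[α]: (2α³ + 2α + 1)·(α³ + α²) = 2α⁶ + 2α⁵ + 2α⁴ + α².
Reduce using α⁴ ≡ α + 1 (mod α⁴ + 2α + 2).
Reduced: 2α³ + 2α² + α + 2.

2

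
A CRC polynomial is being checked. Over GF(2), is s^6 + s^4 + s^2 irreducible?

Write m(s) = s^6 + s^4 + s^2.
Check for roots in GF(2): m(0) = 0 → root; m(1) = 1.
m(0) = 0, so (s) divides m(s); m is reducible.

No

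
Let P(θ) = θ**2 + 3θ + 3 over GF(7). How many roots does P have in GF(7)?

2

Evaluate at each of the 7 elements of GF(7):
P(0) = 3; P(1) = 0 → root; P(2) = 6; P(3) = 0 → root; P(4) = 3; P(5) = 1; P(6) = 1.
Roots: {1, 3}.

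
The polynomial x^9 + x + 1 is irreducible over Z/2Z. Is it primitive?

No

Write f(x) = x^9 + x + 1.
|GF(2^9)^×| = 2^9 − 1 = 511. Prime factorization: 511 = 7·73.
f is primitive ⇔ x has order 511 in GF(2)[x]/(f), i.e. x^(511/q) ≠ 1 for each prime q | 511.
x^(73) mod f = 1
x^(7) mod f = x^7.
Since x^(73) = 1, the order of x divides 73 < 511; not primitive.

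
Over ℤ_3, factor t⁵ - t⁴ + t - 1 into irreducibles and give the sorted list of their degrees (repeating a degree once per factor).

Write h(t) = t⁵ - t⁴ + t - 1.
Roots in ℤ_3: h(0) = 2; h(1) = 0 → root; h(2) = 2.
Linear factors from roots: (t - 1).
Complete factorization: h(t) = (t - 1)·(t² + t - 1)·(t² - t - 1).
Factor degrees with multiplicity: 1 + 2 + 2 = 5.

1, 2, 2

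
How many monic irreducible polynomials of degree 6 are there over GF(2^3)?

Gauss's count: N_{8}(6) = (1/6) Σ_{d|6} μ(6/d)·8^d.
Divisors of 6: 1, 2, 3, 6; μ(6/d) for each: 1, -1, -1, 1.
Σ = 8^1 − 8^2 − 8^3 + 8^6 = 261576.
N = 261576/6 = 43596.

43596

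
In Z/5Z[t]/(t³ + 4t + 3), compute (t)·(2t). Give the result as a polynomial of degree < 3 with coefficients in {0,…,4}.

Multiply in Z/5Z[t]: (t)·(2t) = 2t².
Reduced: 2t².

2t^2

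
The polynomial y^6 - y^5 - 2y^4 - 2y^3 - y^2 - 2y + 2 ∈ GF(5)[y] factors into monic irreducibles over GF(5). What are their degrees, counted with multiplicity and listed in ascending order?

1, 1, 2, 2

Write h(y) = y^6 - y^5 - 2y^4 - 2y^3 - y^2 - 2y + 2.
Roots in GF(5): h(0) = 2; h(1) = 0 → root; h(2) = 3; h(3) = 2; h(4) = 0 → root.
Linear factors from roots: (y - 1), (y + 1).
Complete factorization: h(y) = (y + 1)·(y - 1)·(y^2 - 2)·(y^2 - y + 1).
Factor degrees with multiplicity: 1 + 1 + 2 + 2 = 6.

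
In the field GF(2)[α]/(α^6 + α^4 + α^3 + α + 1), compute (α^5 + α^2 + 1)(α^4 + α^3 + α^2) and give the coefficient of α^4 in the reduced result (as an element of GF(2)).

0

Multiply in GF(2)[α]: (α^5 + α^2 + 1)·(α^4 + α^3 + α^2) = α^9 + α^8 + α^7 + α^6 + α^5 + α^3 + α^2.
Reduce using α^6 ≡ α^4 + α^3 + α + 1 (mod α^6 + α^4 + α^3 + α + 1).
Reduced: α + 1.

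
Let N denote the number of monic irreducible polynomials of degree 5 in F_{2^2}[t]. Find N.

204

The number of monic irreducibles of degree 5 over GF(4) is (1/5)·Σ_{d∣5} μ(5/d) 4^d.
Divisors of 5: 1, 5; μ(5/d) for each: -1, 1.
Σ = − 4^1 + 4^5 = 1020.
N = 1020/5 = 204.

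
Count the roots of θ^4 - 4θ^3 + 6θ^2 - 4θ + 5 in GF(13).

4

Write P(θ) = θ^4 - 4θ^3 + 6θ^2 - 4θ + 5.
Evaluate at each of the 13 elements of GF(13):
P(0) = 5; P(1) = 4; P(2) = 5; P(3) = 7; P(4) = 7; P(5) = 0 → root; P(6) = 5; P(7) = 0 → root; P(8) = 0 → root; P(9) = 5; P(10) = 0 → root; P(11) = 7; P(12) = 7.
Roots: {5, 7, 8, 10}.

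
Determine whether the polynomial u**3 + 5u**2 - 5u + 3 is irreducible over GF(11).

Yes

Write m(u) = u**3 + 5u**2 - 5u + 3.
Check each element of GF(11) for a root: m(0)=3, m(1)=4, m(2)=10, m(3)=5, m(4)=6, m(5)=8, m(6)=6, m(7)=6, m(8)=3, m(9)=3, m(10)=1.
No roots. A degree-3 polynomial over a field with no linear factor is irreducible.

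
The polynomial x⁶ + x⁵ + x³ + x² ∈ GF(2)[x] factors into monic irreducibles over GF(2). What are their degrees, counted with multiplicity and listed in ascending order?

1, 1, 1, 1, 2

Write h(x) = x⁶ + x⁵ + x³ + x².
Roots in GF(2): h(0) = 0 → root; h(1) = 0 → root.
Linear factors from roots: (x), (x + 1).
Complete factorization: h(x) = (x)^2·(x + 1)^2·(x² + x + 1).
Factor degrees with multiplicity: 1 + 1 + 1 + 1 + 2 = 6.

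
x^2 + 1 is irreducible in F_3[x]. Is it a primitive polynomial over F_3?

No

Write f(x) = x^2 + 1.
|GF(3^2)^×| = 3^2 − 1 = 8. Prime factorization: 8 = 2^3.
f is primitive ⇔ x has order 8 in GF(3)[x]/(f), i.e. x^(8/q) ≠ 1 for each prime q | 8.
x^(4) mod f = 1
Since x^(4) = 1, the order of x divides 4 < 8; not primitive.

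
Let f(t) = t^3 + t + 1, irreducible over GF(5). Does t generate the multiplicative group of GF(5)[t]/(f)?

|GF(5^3)^×| = 5^3 − 1 = 124. Prime factorization: 124 = 2^2·31.
f is primitive ⇔ t has order 124 in GF(5)[t]/(f), i.e. t^(124/q) ≠ 1 for each prime q | 124.
t^(62) mod f = 1
t^(4) mod f = 4t^2 + 4t.
Since t^(62) = 1, the order of t divides 62 < 124; not primitive.

No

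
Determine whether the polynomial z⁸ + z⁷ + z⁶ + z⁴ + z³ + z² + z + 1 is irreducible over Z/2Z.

No

Write f(z) = z⁸ + z⁷ + z⁶ + z⁴ + z³ + z² + z + 1.
Check for roots in Z/2Z: f(0) = 1; f(1) = 0 → root.
f(1) = 0, so (z − 1) divides f(z); f is reducible.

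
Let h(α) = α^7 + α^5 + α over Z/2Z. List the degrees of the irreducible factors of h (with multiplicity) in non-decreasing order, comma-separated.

Roots in Z/2Z: h(0) = 0 → root; h(1) = 1.
Linear factors from roots: (α).
Complete factorization: h(α) = (α)·(α^3 + α^2 + 1)^2.
Factor degrees with multiplicity: 1 + 3 + 3 = 7.

1, 3, 3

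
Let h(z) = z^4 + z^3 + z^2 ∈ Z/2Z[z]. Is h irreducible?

Check for roots in Z/2Z: h(0) = 0 → root; h(1) = 1.
h(0) = 0, so (z) divides h(z); h is reducible.

No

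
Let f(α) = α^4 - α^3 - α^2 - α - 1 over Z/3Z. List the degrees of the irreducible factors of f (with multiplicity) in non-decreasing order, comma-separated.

1, 3

Roots in Z/3Z: f(0) = 2; f(1) = 0 → root; f(2) = 1.
Linear factors from roots: (α - 1).
Complete factorization: f(α) = (α - 1)·(α^3 - α + 1).
Factor degrees with multiplicity: 1 + 3 = 4.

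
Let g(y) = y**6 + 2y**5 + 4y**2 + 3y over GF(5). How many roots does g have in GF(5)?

Evaluate at each of the 5 elements of GF(5):
g(0) = 0 → root; g(1) = 0 → root; g(2) = 0 → root; g(3) = 0 → root; g(4) = 0 → root.
Roots: {0, 1, 2, 3, 4}.

5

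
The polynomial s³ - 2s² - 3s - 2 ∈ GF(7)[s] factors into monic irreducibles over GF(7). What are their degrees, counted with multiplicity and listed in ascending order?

3

Write f(s) = s³ - 2s² - 3s - 2.
Complete factorization: f(s) = (s³ - 2s² - 3s - 2).
Factor degrees with multiplicity: 3 = 3.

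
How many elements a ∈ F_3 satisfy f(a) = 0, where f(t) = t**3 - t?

3

Evaluate at each of the 3 elements of F_3:
f(0) = 0 → root; f(1) = 0 → root; f(2) = 0 → root.
Roots: {0, 1, 2}.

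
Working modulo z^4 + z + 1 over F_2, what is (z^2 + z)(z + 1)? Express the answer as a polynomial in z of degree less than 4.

z^3 + z

Multiply in F_2[z]: (z^2 + z)·(z + 1) = z^3 + z.
Reduced: z^3 + z.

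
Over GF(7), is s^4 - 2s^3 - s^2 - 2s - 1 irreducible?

Yes

Write m(s) = s^4 - 2s^3 - s^2 - 2s - 1.
Check for roots in GF(7): m(0) = 6; m(1) = 2; m(2) = 5; m(3) = 4; m(4) = 5; m(5) = 3; m(6) = 3.
No roots, so no linear factors.
Degree-2 irreducible divisors: test the 21 monic irreducibles of degree 2 over GF(7).
None of them divide m (all give nonzero remainder).
No irreducible factor of degree ≤ 2 exists, so m is irreducible over GF(7).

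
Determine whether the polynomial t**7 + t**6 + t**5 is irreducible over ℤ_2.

Write m(t) = t**7 + t**6 + t**5.
Check for roots in ℤ_2: m(0) = 0 → root; m(1) = 1.
m(0) = 0, so (t) divides m(t); m is reducible.

No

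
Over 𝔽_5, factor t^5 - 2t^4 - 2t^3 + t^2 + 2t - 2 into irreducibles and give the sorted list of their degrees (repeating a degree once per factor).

Write f(t) = t^5 - 2t^4 - 2t^3 + t^2 + 2t - 2.
Roots in 𝔽_5: f(0) = 3; f(1) = 3; f(2) = 0 → root; f(3) = 0 → root; f(4) = 1.
Linear factors from roots: (t - 2), (t + 2).
Complete factorization: f(t) = (t + 2)·(t - 2)·(t^3 - 2t^2 + 2t - 2).
Factor degrees with multiplicity: 1 + 1 + 3 = 5.

1, 1, 3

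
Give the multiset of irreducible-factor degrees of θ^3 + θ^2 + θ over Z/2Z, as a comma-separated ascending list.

1, 2

Write f(θ) = θ^3 + θ^2 + θ.
Roots in Z/2Z: f(0) = 0 → root; f(1) = 1.
Linear factors from roots: (θ).
Complete factorization: f(θ) = (θ)·(θ^2 + θ + 1).
Factor degrees with multiplicity: 1 + 2 = 3.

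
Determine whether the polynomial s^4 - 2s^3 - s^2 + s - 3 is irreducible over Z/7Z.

Write P(s) = s^4 - 2s^3 - s^2 + s - 3.
Check for roots in Z/7Z: P(0) = 4; P(1) = 3; P(2) = 2; P(3) = 4; P(4) = 1; P(5) = 2; P(6) = 5.
No roots, so no linear factors.
Degree-2 irreducible divisors: test the 21 monic irreducibles of degree 2 over GF(7).
None of them divide P (all give nonzero remainder).
No irreducible factor of degree ≤ 2 exists, so P is irreducible over GF(7).

Yes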